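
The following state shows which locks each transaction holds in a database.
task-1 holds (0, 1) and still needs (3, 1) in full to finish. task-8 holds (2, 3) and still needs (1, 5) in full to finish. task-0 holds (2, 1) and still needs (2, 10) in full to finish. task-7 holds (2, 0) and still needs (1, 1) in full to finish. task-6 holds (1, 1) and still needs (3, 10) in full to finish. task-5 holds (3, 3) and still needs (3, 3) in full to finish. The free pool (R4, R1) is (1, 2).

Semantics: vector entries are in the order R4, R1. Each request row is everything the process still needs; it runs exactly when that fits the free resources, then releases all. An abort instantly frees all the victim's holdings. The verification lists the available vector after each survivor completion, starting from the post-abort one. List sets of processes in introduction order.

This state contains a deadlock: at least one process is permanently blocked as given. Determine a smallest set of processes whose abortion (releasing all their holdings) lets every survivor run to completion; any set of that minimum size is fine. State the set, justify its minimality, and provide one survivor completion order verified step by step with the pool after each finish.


The answer: abort task-6.
Key observation: task-0 could never have finished before the abort; with (1, 1) returned by task-6, it fits at step 5.
No smaller set exists: with zero aborts the deadlock remains.
Survivors finish in the order: task-7, task-5, task-1, task-8, task-0. Check, step by step (pool after the aborts first):
  pool = (2, 3)
  run task-7 (needs (1, 1), free (2, 3)); after release of (2, 0) the pool is (4, 3)
  run task-5 (needs (3, 3), free (4, 3)); after release of (3, 3) the pool is (7, 6)
  run task-1 (needs (3, 1), free (7, 6)); after release of (0, 1) the pool is (7, 7)
  run task-8 (needs (1, 5), free (7, 7)); after release of (2, 3) the pool is (9, 10)
  run task-0 (needs (2, 10), free (9, 10)); after release of (2, 1) the pool is (11, 11)


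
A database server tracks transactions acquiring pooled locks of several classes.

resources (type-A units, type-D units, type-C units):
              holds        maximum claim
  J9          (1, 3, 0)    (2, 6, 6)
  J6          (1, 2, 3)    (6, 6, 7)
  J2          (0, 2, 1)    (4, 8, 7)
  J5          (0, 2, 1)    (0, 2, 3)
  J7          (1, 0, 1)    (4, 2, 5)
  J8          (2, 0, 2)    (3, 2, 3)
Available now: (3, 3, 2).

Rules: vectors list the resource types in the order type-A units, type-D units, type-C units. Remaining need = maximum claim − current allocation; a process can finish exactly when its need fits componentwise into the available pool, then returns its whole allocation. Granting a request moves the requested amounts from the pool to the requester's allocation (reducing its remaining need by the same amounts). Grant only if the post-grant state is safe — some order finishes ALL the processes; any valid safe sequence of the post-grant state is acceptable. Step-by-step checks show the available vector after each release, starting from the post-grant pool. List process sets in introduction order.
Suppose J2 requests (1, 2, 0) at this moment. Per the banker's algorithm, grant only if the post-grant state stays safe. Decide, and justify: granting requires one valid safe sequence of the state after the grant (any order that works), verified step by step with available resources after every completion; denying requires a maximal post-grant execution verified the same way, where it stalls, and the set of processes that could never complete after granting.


GRANT — the state after the grant stays safe, e.g. via J5, J8, J7, J9, J6, J2.
Key observation: the transfer keeps a workable pool ((2, 1, 2)); J5 starts the safe sequence.
Check on the post-grant state, step by step:
  pool = (2, 1, 2)
  J5 needs (0, 0, 2) <= (2, 1, 2) -> finishes; pool += (0, 2, 1) = (2, 3, 3)
  J8 needs (1, 2, 1) <= (2, 3, 3) -> finishes; pool += (2, 0, 2) = (4, 3, 5)
  J7 needs (3, 2, 4) <= (4, 3, 5) -> finishes; pool += (1, 0, 1) = (5, 3, 6)
  J9 needs (1, 3, 6) <= (5, 3, 6) -> finishes; pool += (1, 3, 0) = (6, 6, 6)
  J6 needs (5, 4, 4) <= (6, 6, 6) -> finishes; pool += (1, 2, 3) = (7, 8, 9)
  J2 needs (3, 4, 6) <= (7, 8, 9) -> finishes; pool += (1, 4, 1) = (8, 12, 10)


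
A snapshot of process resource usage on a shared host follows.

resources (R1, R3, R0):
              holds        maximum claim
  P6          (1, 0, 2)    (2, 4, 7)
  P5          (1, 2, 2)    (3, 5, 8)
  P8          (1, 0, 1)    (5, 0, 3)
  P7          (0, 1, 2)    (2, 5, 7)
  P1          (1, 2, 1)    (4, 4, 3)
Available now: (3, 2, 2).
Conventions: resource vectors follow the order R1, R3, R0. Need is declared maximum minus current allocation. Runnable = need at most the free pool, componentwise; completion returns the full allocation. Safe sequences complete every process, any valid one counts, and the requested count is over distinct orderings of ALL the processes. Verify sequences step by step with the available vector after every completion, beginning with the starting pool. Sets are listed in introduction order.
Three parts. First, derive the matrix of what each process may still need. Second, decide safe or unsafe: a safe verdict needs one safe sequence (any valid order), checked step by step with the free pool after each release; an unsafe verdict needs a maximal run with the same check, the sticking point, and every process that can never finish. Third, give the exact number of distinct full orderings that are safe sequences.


(1) Need matrix, components ordered R1, R3, R0:
  P6: (1, 4, 5)
  P5: (2, 3, 6)
  P8: (4, 0, 2)
  P7: (2, 4, 5)
  P1: (3, 2, 2)
(2) UNSAFE.
Key observation: no order helps: past P1, P8, the free pool tops out at (5, 4, 4), below what each blocked process needs in R0.
Going as far as possible: P1, P8; after that, nothing fits. Check, step by step:
  pool = (3, 2, 2)
  P1: need (3, 2, 2) fits (3, 2, 2); releases (1, 2, 1), pool now (4, 4, 3)
  P8: need (4, 0, 2) fits (4, 4, 3); releases (1, 0, 1), pool now (5, 4, 4)
  P6 cannot run: need (1, 4, 5) vs free (5, 4, 4) (insufficient R0)
  P5 cannot run: need (2, 3, 6) vs free (5, 4, 4) (insufficient R0)
  P7 cannot run: need (2, 4, 5) vs free (5, 4, 4) (insufficient R0)
Processes that can never finish: P6, P5 and P7.
(3) Exactly 0 of the possible complete orderings are safe sequences.


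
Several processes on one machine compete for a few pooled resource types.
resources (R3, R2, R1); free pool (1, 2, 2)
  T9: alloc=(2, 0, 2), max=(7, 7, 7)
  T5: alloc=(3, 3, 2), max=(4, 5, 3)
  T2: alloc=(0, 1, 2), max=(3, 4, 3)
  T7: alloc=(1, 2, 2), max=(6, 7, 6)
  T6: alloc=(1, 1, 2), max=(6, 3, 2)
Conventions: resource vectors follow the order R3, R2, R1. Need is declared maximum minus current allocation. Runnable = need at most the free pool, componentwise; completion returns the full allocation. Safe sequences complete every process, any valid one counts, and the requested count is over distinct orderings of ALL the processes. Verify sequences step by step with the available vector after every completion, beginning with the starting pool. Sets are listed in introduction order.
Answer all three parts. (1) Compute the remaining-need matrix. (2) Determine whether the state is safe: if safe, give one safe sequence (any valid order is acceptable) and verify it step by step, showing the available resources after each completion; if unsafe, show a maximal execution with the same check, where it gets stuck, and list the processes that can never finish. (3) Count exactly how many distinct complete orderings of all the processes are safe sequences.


(1) Remaining need (order R3, R2, R1):
  T9: (5, 7, 5)
  T5: (1, 2, 1)
  T2: (3, 3, 1)
  T7: (5, 5, 4)
  T6: (5, 2, 0)
(2) The state is UNSAFE.
Key observation: the pool after T5, T2 is (4, 6, 6); every surviving request exceeds it in R3, so progress ends there.
Going as far as possible: T5, T2; after that, nothing fits. Check, step by step:
  pool = (1, 2, 2)
  T5: need (1, 2, 1) fits (1, 2, 2); releases (3, 3, 2), pool now (4, 5, 4)
  T2: need (3, 3, 1) fits (4, 5, 4); releases (0, 1, 2), pool now (4, 6, 6)
  T9 still needs (5, 7, 5) but only (4, 6, 6) is free — short on R3 and R2
  T7 still needs (5, 5, 4) but only (4, 6, 6) is free — short on R3
  T6 still needs (5, 2, 0) but only (4, 6, 6) is free — short on R3
Permanently blocked: T9, T7 and T6.
(3) The exact count: 0 of the possible complete orderings are safe sequences.


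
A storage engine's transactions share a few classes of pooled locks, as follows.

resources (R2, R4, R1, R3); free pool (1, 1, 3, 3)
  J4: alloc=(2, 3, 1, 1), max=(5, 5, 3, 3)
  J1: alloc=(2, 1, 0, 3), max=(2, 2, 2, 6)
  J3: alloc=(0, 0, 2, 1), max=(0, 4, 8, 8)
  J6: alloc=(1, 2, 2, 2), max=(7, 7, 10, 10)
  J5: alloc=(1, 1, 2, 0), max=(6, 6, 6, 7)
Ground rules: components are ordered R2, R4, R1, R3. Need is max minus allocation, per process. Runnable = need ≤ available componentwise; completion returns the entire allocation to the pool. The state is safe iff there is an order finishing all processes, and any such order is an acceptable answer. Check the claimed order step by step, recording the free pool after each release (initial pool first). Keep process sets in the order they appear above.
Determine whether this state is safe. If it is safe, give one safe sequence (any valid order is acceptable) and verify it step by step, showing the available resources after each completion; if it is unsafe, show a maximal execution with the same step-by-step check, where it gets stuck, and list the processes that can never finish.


The state is SAFE; one workable sequence: J1, J4, J5, J3, J6.
Key observation: the order's first zero-slack moment is J1 ((0, 1, 2, 3) needed, (1, 1, 3, 3) free — a requested resource with nothing to spare).
Check, step by step:
  pool = (1, 1, 3, 3)
  J1: need (0, 1, 2, 3) fits (1, 1, 3, 3); releases (2, 1, 0, 3), pool now (3, 2, 3, 6)
  J4: need (3, 2, 2, 2) fits (3, 2, 3, 6); releases (2, 3, 1, 1), pool now (5, 5, 4, 7)
  J5: need (5, 5, 4, 7) fits (5, 5, 4, 7); releases (1, 1, 2, 0), pool now (6, 6, 6, 7)
  J3: need (0, 4, 6, 7) fits (6, 6, 6, 7); releases (0, 0, 2, 1), pool now (6, 6, 8, 8)
  J6: need (6, 5, 8, 8) fits (6, 6, 8, 8); releases (1, 2, 2, 2), pool now (7, 8, 10, 10)


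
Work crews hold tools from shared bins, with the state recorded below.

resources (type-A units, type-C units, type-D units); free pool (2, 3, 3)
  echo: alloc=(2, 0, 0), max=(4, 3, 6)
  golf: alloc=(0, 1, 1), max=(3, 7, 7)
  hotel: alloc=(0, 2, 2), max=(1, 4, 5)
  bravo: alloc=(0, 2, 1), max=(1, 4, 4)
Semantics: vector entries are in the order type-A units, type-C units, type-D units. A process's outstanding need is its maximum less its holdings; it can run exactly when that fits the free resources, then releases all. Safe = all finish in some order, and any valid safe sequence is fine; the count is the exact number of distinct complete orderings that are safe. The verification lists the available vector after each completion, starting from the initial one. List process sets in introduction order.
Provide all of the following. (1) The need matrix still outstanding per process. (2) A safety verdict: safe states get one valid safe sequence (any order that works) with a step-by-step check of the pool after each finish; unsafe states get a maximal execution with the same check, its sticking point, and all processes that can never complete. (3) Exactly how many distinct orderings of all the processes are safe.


(1) Remaining need (order type-A units, type-C units, type-D units):
  echo: (2, 3, 6)
  golf: (3, 6, 6)
  hotel: (1, 2, 3)
  bravo: (1, 2, 3)
(2) SAFE, for example via the order hotel, bravo, echo, golf.
Key observation: the order's first zero-slack moment is hotel ((1, 2, 3) needed, (2, 3, 3) free — a requested resource with nothing to spare).
Step-by-step check:
  pool = (2, 3, 3)
  run hotel (needs (1, 2, 3), free (2, 3, 3)); after release of (0, 2, 2) the pool is (2, 5, 5)
  run bravo (needs (1, 2, 3), free (2, 5, 5)); after release of (0, 2, 1) the pool is (2, 7, 6)
  run echo (needs (2, 3, 6), free (2, 7, 6)); after release of (2, 0, 0) the pool is (4, 7, 6)
  run golf (needs (3, 6, 6), free (4, 7, 6)); after release of (0, 1, 1) the pool is (4, 8, 7)
(3) Precisely 2 of the possible complete orderings are safe sequences.


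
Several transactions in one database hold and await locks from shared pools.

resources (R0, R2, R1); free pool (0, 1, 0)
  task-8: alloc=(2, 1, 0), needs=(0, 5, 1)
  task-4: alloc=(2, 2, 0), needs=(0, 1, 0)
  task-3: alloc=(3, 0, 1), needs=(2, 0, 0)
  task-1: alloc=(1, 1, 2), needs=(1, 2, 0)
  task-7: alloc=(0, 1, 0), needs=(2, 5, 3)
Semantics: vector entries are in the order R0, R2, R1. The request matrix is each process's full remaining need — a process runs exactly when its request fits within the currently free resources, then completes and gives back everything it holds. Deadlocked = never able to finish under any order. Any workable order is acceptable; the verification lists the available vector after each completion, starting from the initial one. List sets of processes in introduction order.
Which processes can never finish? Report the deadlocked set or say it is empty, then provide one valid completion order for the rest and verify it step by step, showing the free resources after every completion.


Deadlocked set: task-8 and task-7.
Key observation: even finishing task-4, task-1, task-3 leaves just (6, 4, 3) free — too little R2 for any of the remaining processes.
The rest can finish in the order task-4, task-1, task-3. Step-by-step check:
  pool = (0, 1, 0)
  run task-4 (needs (0, 1, 0), free (0, 1, 0)); after release of (2, 2, 0) the pool is (2, 3, 0)
  run task-1 (needs (1, 2, 0), free (2, 3, 0)); after release of (1, 1, 2) the pool is (3, 4, 2)
  run task-3 (needs (2, 0, 0), free (3, 4, 2)); after release of (3, 0, 1) the pool is (6, 4, 3)
The blocked processes can never fit:
  blocked: task-8 wants (0, 5, 1), pool (6, 4, 3) — not enough R2
  blocked: task-7 wants (2, 5, 3), pool (6, 4, 3) — not enough R2


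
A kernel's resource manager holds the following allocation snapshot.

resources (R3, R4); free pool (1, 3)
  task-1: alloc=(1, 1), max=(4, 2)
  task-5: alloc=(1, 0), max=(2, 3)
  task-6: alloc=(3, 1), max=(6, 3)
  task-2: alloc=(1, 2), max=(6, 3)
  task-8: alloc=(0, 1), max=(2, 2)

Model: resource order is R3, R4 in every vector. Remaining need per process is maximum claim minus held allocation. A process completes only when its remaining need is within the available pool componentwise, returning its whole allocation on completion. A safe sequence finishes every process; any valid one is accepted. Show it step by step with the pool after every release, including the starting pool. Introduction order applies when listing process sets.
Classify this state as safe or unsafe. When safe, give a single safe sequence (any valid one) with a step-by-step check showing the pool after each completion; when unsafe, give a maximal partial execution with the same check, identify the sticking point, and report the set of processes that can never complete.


UNSAFE — no complete ordering exists.
Key observation: after task-5, task-8 complete, (2, 4) is the best the pool ever gets, yet each leftover process wants more R3.
A maximal execution: task-5, task-8 — then nothing else fits. Step-by-step check:
  pool = (1, 3)
  task-5 needs (1, 3) <= (1, 3) -> finishes; pool += (1, 0) = (2, 3)
  task-8 needs (2, 1) <= (2, 3) -> finishes; pool += (0, 1) = (2, 4)
  task-1 cannot run: need (3, 1) vs free (2, 4) (insufficient R3)
  task-6 cannot run: need (3, 2) vs free (2, 4) (insufficient R3)
  task-2 cannot run: need (5, 1) vs free (2, 4) (insufficient R3)
Permanently blocked: task-1, task-6 and task-2.


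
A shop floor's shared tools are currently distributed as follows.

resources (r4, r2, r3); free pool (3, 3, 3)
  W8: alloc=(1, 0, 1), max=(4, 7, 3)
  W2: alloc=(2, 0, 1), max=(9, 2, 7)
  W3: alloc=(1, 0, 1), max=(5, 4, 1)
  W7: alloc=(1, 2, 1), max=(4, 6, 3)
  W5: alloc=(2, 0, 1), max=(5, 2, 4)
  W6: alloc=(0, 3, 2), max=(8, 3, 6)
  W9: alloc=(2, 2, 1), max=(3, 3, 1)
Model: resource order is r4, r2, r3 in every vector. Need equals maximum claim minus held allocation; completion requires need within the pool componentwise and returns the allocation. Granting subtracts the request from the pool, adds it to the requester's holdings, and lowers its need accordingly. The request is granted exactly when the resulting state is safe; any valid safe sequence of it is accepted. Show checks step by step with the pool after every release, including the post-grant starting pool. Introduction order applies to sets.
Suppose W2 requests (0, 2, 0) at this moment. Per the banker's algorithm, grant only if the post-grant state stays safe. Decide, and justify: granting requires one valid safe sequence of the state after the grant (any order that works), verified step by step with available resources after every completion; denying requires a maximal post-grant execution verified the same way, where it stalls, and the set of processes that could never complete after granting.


DENY: after the grant no complete ordering would exist.
Key observation: after W9, W5 the pool peaks at (7, 3, 5), and each blocked process is short somewhere: W8 on r2; W2 on r3; W3 on r2; W7 on r2; W6 on r4.
On the post-grant state, W9, W5 is a maximal run — nothing extends it. Walking it through:
  pool = (3, 1, 3)
  W9: need (1, 1, 0) fits (3, 1, 3); releases (2, 2, 1), pool now (5, 3, 4)
  W5: need (3, 2, 3) fits (5, 3, 4); releases (2, 0, 1), pool now (7, 3, 5)
  blocked: W8 wants (3, 7, 2), pool (7, 3, 5) — not enough r2
  blocked: W2 wants (7, 0, 6), pool (7, 3, 5) — not enough r3
  blocked: W3 wants (4, 4, 0), pool (7, 3, 5) — not enough r2
  blocked: W7 wants (3, 4, 2), pool (7, 3, 5) — not enough r2
  blocked: W6 wants (8, 0, 4), pool (7, 3, 5) — not enough r4
Processes that could never finish after the grant: W8, W2, W3, W7 and W6.


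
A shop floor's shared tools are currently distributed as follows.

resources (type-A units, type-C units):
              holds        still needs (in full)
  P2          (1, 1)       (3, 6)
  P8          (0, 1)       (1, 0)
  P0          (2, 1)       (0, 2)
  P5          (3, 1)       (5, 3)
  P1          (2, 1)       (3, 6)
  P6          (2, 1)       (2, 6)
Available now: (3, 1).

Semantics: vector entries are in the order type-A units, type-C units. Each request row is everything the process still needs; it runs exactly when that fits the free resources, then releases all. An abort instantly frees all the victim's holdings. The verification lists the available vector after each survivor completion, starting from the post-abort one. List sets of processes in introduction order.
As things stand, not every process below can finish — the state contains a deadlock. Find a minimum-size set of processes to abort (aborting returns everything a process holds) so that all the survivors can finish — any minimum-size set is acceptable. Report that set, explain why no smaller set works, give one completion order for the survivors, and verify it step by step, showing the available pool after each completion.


Minimum abort set: P2 and P6.
Key observation: P1 could never have finished before the abort; with (3, 2) returned by P2 and P6, it fits at step 4.
Why nothing smaller works — every single abort fails: P2 alone leaves P1 blocked (short on type-C units); P8 alone leaves P2 blocked (short on type-C units); P0 alone leaves P2 blocked (short on type-C units); P5 alone leaves P2 blocked (short on type-C units); P1 alone leaves P2 blocked (short on type-C units); P6 alone leaves P2 blocked (short on type-C units).
One survivor order: P0, P5, P8, P1. Check, step by step (post-abort pool first):
  pool = (6, 3)
  P0 needs (0, 2) <= (6, 3) -> finishes; pool += (2, 1) = (8, 4)
  P5 needs (5, 3) <= (8, 4) -> finishes; pool += (3, 1) = (11, 5)
  P8 needs (1, 0) <= (11, 5) -> finishes; pool += (0, 1) = (11, 6)
  P1 needs (3, 6) <= (11, 6) -> finishes; pool += (2, 1) = (13, 7)


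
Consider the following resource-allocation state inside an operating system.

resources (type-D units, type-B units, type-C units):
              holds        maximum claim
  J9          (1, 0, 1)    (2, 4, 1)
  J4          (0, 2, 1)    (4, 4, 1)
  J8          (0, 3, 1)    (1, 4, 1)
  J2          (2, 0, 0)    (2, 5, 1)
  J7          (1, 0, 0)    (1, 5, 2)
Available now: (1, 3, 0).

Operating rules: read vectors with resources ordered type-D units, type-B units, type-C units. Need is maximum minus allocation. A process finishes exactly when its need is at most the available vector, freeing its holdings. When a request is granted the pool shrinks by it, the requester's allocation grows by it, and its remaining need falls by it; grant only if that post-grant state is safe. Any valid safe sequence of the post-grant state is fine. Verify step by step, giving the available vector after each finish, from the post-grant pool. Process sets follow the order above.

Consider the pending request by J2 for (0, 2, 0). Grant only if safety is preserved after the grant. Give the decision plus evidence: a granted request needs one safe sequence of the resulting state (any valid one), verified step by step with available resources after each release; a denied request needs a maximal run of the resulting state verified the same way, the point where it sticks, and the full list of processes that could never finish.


GRANT: granting preserves safety; a valid post-grant sequence is J8, J2, J9, J7, J4.
Key observation: post-grant, (1, 1, 0) remains, and an order beginning with J8 completes everyone.
Step-by-step check of the post-grant state:
  pool = (1, 1, 0)
  J8: need (1, 1, 0) fits (1, 1, 0); releases (0, 3, 1), pool now (1, 4, 1)
  J2: need (0, 3, 1) fits (1, 4, 1); releases (2, 2, 0), pool now (3, 6, 1)
  J9: need (1, 4, 0) fits (3, 6, 1); releases (1, 0, 1), pool now (4, 6, 2)
  J7: need (0, 5, 2) fits (4, 6, 2); releases (1, 0, 0), pool now (5, 6, 2)
  J4: need (4, 2, 0) fits (5, 6, 2); releases (0, 2, 1), pool now (5, 8, 3)


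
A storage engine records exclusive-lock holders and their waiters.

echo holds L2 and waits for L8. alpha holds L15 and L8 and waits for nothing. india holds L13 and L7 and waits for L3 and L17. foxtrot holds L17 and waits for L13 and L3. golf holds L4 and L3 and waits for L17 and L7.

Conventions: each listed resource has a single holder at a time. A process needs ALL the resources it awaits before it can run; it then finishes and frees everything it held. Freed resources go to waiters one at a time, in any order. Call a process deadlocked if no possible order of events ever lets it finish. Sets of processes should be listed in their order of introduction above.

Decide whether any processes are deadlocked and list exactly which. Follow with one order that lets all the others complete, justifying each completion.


Deadlocked set: india, foxtrot and golf.
Key observation: the waits loop around india -> foxtrot -> india with no way out; golf is caught in further circular waits.
One completion order for the rest: alpha, echo.
Check, step by step:
  alpha: no waits; runs immediately, freeing L15 and L8
  echo: everything it awaited (L8) is free; runs, freeing L2


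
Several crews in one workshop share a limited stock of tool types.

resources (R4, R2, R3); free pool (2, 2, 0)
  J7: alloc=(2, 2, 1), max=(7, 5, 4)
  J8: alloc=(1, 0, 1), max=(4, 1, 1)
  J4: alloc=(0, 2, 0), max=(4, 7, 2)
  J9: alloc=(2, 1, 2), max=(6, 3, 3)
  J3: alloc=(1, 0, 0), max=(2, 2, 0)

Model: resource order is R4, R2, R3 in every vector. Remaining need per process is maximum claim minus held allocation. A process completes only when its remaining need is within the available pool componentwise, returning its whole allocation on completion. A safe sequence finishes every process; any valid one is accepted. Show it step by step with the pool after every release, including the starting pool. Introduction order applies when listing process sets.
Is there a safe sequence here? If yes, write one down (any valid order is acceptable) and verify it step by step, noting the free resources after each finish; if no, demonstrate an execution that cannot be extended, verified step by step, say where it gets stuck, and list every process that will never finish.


SAFE — a valid safe sequence is J3, J8, J9, J7, J4.
Key observation: J3 is the earliest step where a requested resource binds exactly: need (1, 2, 0), pool (2, 2, 0) at its turn.
Step-by-step check:
  pool = (2, 2, 0)
  J3: need (1, 2, 0) fits (2, 2, 0); releases (1, 0, 0), pool now (3, 2, 0)
  J8: need (3, 1, 0) fits (3, 2, 0); releases (1, 0, 1), pool now (4, 2, 1)
  J9: need (4, 2, 1) fits (4, 2, 1); releases (2, 1, 2), pool now (6, 3, 3)
  J7: need (5, 3, 3) fits (6, 3, 3); releases (2, 2, 1), pool now (8, 5, 4)
  J4: need (4, 5, 2) fits (8, 5, 4); releases (0, 2, 0), pool now (8, 7, 4)


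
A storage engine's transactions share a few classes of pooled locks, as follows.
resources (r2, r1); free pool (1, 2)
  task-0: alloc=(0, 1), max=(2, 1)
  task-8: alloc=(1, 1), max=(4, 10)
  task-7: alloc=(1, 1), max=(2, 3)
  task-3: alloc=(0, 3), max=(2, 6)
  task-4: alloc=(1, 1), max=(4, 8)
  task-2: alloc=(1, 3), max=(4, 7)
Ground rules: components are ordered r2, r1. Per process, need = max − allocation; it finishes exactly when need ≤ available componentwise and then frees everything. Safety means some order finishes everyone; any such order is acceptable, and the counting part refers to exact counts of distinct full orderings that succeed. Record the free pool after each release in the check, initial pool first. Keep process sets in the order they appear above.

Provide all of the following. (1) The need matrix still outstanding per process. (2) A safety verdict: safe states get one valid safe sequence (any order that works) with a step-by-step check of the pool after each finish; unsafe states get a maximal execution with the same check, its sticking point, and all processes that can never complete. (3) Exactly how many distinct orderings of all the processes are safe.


(1) Remaining need (order r2, r1):
  task-0: (2, 0)
  task-8: (3, 9)
  task-7: (1, 2)
  task-3: (2, 3)
  task-4: (3, 7)
  task-2: (3, 4)
(2) UNSAFE.
Key observation: even finishing task-7, task-3, task-0 leaves just (2, 7) free — too little r2 for any of the remaining processes.
A maximal execution: task-7, task-3, task-0 — then nothing else fits. Step-by-step check:
  pool = (1, 2)
  run task-7 (needs (1, 2), free (1, 2)); after release of (1, 1) the pool is (2, 3)
  run task-3 (needs (2, 3), free (2, 3)); after release of (0, 3) the pool is (2, 6)
  run task-0 (needs (2, 0), free (2, 6)); after release of (0, 1) the pool is (2, 7)
  blocked: task-8 wants (3, 9), pool (2, 7) — not enough r2 and r1
  blocked: task-4 wants (3, 7), pool (2, 7) — not enough r2
  blocked: task-2 wants (3, 4), pool (2, 7) — not enough r2
Never able to finish: task-8, task-4 and task-2.
(3) The exact count: 0 of the possible complete orderings are safe sequences.


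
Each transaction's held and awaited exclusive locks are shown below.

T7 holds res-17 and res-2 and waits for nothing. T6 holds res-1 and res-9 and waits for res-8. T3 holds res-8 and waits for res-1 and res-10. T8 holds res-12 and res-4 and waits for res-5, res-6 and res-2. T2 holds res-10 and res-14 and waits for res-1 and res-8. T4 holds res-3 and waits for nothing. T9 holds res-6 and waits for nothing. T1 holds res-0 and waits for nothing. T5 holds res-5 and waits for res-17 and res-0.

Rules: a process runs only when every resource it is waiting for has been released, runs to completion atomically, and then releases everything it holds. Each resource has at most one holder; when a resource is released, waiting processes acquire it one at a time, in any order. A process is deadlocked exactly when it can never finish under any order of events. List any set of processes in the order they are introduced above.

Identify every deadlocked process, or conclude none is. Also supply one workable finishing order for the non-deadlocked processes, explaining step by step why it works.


Deadlocked: T6, T3 and T2.
Key observation: T6 -> T3 -> T6 is a circular wait — nothing in it can go first; T2 is caught in further circular waits.
One completion order for the rest: T7, T4, T9, T1, T5, T8.
Step-by-step check:
  T7 waits on nothing -> runs at once and releases res-17 and res-2
  T4 waits on nothing -> runs at once and releases res-3
  T9 waits on nothing -> runs at once and releases res-6
  T1 waits on nothing -> runs at once and releases res-0
  run T5 (all its waits — res-17 and res-0 — are resolved); releases res-5
  run T8 (all its waits — res-5, res-6 and res-2 — are resolved); releases res-12 and res-4


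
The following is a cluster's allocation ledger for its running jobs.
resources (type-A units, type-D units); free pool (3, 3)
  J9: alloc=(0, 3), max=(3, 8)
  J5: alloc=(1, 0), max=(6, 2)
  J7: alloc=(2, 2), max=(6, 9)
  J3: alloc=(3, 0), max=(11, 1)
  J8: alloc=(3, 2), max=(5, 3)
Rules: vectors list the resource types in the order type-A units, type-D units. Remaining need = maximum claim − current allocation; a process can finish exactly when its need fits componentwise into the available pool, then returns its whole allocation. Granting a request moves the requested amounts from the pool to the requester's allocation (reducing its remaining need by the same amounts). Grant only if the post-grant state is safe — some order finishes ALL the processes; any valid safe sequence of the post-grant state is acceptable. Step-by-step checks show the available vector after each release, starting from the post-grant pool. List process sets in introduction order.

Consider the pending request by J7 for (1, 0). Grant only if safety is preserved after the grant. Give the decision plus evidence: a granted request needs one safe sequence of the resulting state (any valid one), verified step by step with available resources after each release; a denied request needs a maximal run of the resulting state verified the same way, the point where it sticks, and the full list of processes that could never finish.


GRANT. The post-grant state is safe; one safe sequence: J8, J9, J7, J5, J3.
Key observation: even at the reduced pool (2, 3), J8 fits immediately, so safety survives the grant.
Step-by-step check of the post-grant state:
  pool = (2, 3)
  run J8 (needs (2, 1), free (2, 3)); after release of (3, 2) the pool is (5, 5)
  run J9 (needs (3, 5), free (5, 5)); after release of (0, 3) the pool is (5, 8)
  run J7 (needs (3, 7), free (5, 8)); after release of (3, 2) the pool is (8, 10)
  run J5 (needs (5, 2), free (8, 10)); after release of (1, 0) the pool is (9, 10)
  run J3 (needs (8, 1), free (9, 10)); after release of (3, 0) the pool is (12, 10)


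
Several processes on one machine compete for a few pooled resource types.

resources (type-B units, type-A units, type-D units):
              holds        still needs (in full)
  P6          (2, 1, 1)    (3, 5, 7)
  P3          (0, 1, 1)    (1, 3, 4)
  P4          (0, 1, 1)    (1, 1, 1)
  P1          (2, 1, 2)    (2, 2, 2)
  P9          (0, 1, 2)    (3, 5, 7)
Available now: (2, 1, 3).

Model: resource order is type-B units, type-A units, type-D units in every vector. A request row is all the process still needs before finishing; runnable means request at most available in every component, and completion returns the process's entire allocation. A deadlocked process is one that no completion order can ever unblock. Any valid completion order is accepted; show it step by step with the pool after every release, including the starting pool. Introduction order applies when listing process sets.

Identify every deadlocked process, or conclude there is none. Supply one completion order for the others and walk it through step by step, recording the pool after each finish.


Deadlocked: P6 and P9.
Key observation: P4, P1, P3 can finish, but then (4, 4, 7) is all there is, and the blocked group's type-A units demands exceed it.
The rest can finish in the order P4, P1, P3. Verifying each step:
  pool = (2, 1, 3)
  P4 needs (1, 1, 1) <= (2, 1, 3) -> finishes; pool += (0, 1, 1) = (2, 2, 4)
  P1 needs (2, 2, 2) <= (2, 2, 4) -> finishes; pool += (2, 1, 2) = (4, 3, 6)
  P3 needs (1, 3, 4) <= (4, 3, 6) -> finishes; pool += (0, 1, 1) = (4, 4, 7)
The blocked processes can never fit:
  P6 still needs (3, 5, 7) but only (4, 4, 7) is free — short on type-A units
  P9 still needs (3, 5, 7) but only (4, 4, 7) is free — short on type-A units


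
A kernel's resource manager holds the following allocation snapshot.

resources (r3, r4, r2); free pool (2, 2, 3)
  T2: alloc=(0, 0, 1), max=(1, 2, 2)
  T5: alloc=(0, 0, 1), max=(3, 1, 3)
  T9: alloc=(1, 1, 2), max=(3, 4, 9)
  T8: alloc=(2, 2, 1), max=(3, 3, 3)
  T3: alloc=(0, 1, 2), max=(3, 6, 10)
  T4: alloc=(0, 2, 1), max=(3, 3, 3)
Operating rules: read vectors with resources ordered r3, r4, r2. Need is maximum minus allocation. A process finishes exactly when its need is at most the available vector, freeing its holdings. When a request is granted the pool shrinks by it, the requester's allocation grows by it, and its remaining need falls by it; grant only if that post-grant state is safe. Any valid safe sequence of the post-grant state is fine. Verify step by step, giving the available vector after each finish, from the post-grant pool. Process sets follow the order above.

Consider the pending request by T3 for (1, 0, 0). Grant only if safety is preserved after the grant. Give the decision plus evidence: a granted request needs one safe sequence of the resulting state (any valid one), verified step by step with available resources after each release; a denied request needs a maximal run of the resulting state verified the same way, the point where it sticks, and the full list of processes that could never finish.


GRANT — the state after the grant stays safe, e.g. via T2, T8, T4, T5, T9, T3.
Key observation: after the grant the pool drops to (1, 2, 3), which still lets T2 finish first and unwind the rest.
Step-by-step check of the post-grant state:
  pool = (1, 2, 3)
  run T2 (needs (1, 2, 1), free (1, 2, 3)); after release of (0, 0, 1) the pool is (1, 2, 4)
  run T8 (needs (1, 1, 2), free (1, 2, 4)); after release of (2, 2, 1) the pool is (3, 4, 5)
  run T4 (needs (3, 1, 2), free (3, 4, 5)); after release of (0, 2, 1) the pool is (3, 6, 6)
  run T5 (needs (3, 1, 2), free (3, 6, 6)); after release of (0, 0, 1) the pool is (3, 6, 7)
  run T9 (needs (2, 3, 7), free (3, 6, 7)); after release of (1, 1, 2) the pool is (4, 7, 9)
  run T3 (needs (2, 5, 8), free (4, 7, 9)); after release of (1, 1, 2) the pool is (5, 8, 11)


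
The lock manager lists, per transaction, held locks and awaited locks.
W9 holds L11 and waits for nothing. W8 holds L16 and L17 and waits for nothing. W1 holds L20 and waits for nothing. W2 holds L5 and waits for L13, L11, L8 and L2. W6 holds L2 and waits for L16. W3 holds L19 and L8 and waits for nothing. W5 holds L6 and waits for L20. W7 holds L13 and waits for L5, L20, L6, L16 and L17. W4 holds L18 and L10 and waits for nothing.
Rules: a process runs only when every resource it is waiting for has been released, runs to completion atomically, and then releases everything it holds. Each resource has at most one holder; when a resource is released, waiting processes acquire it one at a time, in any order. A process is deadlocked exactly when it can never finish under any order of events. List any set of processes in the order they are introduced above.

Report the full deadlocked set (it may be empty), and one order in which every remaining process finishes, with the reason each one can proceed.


The deadlocked set is W2 and W7.
Key observation: W2 -> W7 -> W2 is a circular wait — nothing in it can go first; no other process is dragged down with it.
One completion order for the rest: W8, W1, W4, W6, W3, W5, W9.
Verifying each step:
  W8 waits on nothing -> runs at once and releases L16 and L17
  W1 waits on nothing -> runs at once and releases L20
  W4 waits on nothing -> runs at once and releases L18 and L10
  W6 waits on L16 — all released -> runs and releases L2
  W3 waits on nothing -> runs at once and releases L19 and L8
  W5 waits on L20 — all released -> runs and releases L6
  W9 waits on nothing -> runs at once and releases L11


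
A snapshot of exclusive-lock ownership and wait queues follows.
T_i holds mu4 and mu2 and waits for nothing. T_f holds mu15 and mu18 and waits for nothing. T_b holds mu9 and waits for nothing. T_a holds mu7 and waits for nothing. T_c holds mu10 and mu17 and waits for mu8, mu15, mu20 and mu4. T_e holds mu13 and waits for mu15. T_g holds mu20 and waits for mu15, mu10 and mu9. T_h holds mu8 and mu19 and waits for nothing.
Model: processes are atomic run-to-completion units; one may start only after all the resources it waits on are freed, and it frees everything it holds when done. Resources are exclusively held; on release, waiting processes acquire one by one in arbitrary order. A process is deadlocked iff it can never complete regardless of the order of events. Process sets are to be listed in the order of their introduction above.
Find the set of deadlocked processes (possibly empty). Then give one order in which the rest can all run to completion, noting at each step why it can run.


The deadlocked set is T_c and T_g.
Key observation: the wait chain closes on itself along T_c -> T_g -> T_c; no other process is dragged down with it.
One completion order for the rest: T_a, T_b, T_f, T_e, T_i, T_h.
Verifying each step:
  T_a: no waits; runs immediately, freeing mu7
  T_b: no waits; runs immediately, freeing mu9
  T_f: no waits; runs immediately, freeing mu15 and mu18
  T_e waits on mu15 — all released -> runs and releases mu13
  T_i: no waits; runs immediately, freeing mu4 and mu2
  T_h: no waits; runs immediately, freeing mu8 and mu19


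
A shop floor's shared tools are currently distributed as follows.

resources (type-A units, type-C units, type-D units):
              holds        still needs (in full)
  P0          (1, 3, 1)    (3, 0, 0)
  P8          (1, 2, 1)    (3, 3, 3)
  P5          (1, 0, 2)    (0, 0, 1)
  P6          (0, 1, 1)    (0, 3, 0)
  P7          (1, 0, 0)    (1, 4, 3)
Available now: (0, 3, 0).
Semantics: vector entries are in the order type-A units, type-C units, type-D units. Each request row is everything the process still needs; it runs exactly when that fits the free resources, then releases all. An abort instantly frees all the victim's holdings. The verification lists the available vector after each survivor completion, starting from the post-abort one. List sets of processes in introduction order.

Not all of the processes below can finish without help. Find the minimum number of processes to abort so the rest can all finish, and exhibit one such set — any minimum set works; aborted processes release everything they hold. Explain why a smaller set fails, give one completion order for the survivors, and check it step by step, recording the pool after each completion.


Abort P0.
Key observation: the returned (1, 3, 1) from P0 is what brings P8 — unrunnable before, under any order — into play at step 4.
No smaller set exists: with zero aborts the deadlock remains.
The survivors complete as P6, P5, P7, P8. Verifying each step (starting from the post-abort pool):
  pool = (1, 6, 1)
  P6 needs (0, 3, 0) <= (1, 6, 1) -> finishes; pool += (0, 1, 1) = (1, 7, 2)
  P5 needs (0, 0, 1) <= (1, 7, 2) -> finishes; pool += (1, 0, 2) = (2, 7, 4)
  P7 needs (1, 4, 3) <= (2, 7, 4) -> finishes; pool += (1, 0, 0) = (3, 7, 4)
  P8 needs (3, 3, 3) <= (3, 7, 4) -> finishes; pool += (1, 2, 1) = (4, 9, 5)


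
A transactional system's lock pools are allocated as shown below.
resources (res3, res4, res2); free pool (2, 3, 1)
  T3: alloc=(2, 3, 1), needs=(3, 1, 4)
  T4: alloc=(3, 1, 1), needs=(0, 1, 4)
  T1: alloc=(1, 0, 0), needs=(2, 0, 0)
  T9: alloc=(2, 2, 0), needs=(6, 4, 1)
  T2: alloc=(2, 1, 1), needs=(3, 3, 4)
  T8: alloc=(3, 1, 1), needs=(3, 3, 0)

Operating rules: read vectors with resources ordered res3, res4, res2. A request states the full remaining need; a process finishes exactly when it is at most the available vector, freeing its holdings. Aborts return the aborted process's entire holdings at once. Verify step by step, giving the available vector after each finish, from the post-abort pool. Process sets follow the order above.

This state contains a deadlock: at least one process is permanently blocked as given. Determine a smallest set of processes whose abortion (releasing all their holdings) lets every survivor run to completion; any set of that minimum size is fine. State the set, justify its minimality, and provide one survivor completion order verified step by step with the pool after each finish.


The answer: abort T4 and T2.
Key observation: the deadlocked T3 becomes finishable only because T4 and T2 released (5, 2, 2); it completes at step 4 below.
Why nothing smaller works — every single abort fails: T3 alone leaves T4 blocked (short on res2); T4 alone leaves T3 blocked (short on res2); T1 alone leaves T3 blocked (short on res2); T9 alone leaves T3 blocked (short on res2); T2 alone leaves T3 blocked (short on res2); T8 alone leaves T3 blocked (short on res2).
One survivor order: T8, T9, T1, T3. Check, step by step (post-abort pool first):
  pool = (7, 5, 3)
  run T8 (needs (3, 3, 0), free (7, 5, 3)); after release of (3, 1, 1) the pool is (10, 6, 4)
  run T9 (needs (6, 4, 1), free (10, 6, 4)); after release of (2, 2, 0) the pool is (12, 8, 4)
  run T1 (needs (2, 0, 0), free (12, 8, 4)); after release of (1, 0, 0) the pool is (13, 8, 4)
  run T3 (needs (3, 1, 4), free (13, 8, 4)); after release of (2, 3, 1) the pool is (15, 11, 5)
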